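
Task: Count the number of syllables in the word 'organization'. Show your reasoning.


Break 'organization' into syllables: or-gan-i-za-tion -> or | gan | i | za | tion = 5 syllables

5 syllables


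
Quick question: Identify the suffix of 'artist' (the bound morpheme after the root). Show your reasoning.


The word 'artist' = 'art' (root) + '-ist' (suffix). The suffix is '-ist'.

ist


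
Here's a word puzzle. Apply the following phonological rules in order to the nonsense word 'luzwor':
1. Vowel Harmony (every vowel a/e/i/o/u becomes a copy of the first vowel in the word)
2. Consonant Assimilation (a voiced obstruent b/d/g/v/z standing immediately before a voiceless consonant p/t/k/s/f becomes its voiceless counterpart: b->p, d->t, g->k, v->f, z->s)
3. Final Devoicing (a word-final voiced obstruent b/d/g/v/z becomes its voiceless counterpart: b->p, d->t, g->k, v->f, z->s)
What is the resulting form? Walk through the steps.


Starting form: 'luzwor'
Rule 1: Vowel Harmony: all vowels become 'u' (matching first vowel). 'luzwor' -> 'luzwur'
Rule 2: Consonant Assimilation: no voiced obstruent (b/d/g/v/z) stands immediately before a voiceless consonant (p/t/k/s/f). No change.
Rule 3: Final Devoicing: final consonant 'r' is not one of the voiced obstruents b/d/g/v/z. No change.
Final form: 'luzwur'

luzwur


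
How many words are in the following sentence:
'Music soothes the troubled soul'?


Split into words: Music | soothes | the | troubled | soul = 5 words.

5


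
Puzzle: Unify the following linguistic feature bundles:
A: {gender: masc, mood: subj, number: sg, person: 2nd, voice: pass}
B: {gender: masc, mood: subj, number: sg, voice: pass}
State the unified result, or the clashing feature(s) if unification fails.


Compare features:
gender: A=masc vs B=masc -> unified: masc
mood: A=subj vs B=subj -> unified: subj
number: A=sg vs B=sg -> unified: sg
person: A=2nd vs B=_ -> unified: 2nd
voice: A=pass vs B=pass -> unified: pass
No clashes found.

Unified: {gender: masc, mood: subj, number: sg, person: 2nd, voice: pass}


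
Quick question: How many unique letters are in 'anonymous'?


Unique letters in 'anonymous': {a, m, n, o, s, u, y} = 7 distinct letters.

7


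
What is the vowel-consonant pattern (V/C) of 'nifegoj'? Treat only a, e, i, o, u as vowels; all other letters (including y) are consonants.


Letter mapping: n = C, i = V, f = C, e = V, g = C, o = V, j = C.

CVCVCVC


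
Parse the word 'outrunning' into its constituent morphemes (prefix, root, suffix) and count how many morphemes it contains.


Step 1: Identify prefix: 'out' (meaning: surpass)
Step 2: Identify root: 'run'
Step 3: Identify suffix(es): 'ing'
Decomposition: out- (prefix: surpass) + run (root) + -ing (suffix: ongoing action)
Total morphemes: 3

3 morphemes (out- (prefix: surpass) + run (root) + -ing (suffix: ongoing action))


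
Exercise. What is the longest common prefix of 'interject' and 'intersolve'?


Compare from the start: 5 characters match: 'inter'. Mismatch at position 6: 'j' vs 's'.

inter


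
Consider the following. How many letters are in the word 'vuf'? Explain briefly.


Spell out 'vuf' and number each letter: v(1), u(2), f(3). Total: 3 letters.

3


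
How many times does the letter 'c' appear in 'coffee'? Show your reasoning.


Letter 'c' in 'coffee': found at position(s) 1 = 1 occurrence(s).

1


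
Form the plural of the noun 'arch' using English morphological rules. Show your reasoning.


Apply rule: Add -es (sibilant/fricative ending). 'arch' becomes 'arches'.

arches


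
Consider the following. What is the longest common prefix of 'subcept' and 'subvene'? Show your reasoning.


Compare from the start: 3 characters match: 'sub'. Mismatch at position 4: 'c' vs 'v'.

sub


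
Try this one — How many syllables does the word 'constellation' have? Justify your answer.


Break 'constellation' into syllables: con-stel-la-tion -> con | stel | la | tion = 4 syllables

4 syllables


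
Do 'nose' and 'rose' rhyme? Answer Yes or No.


Rime (stressed vowel + following sounds) of 'nose': -ose = /oʊz/
Rime of 'rose': -ose = /oʊz/
/oʊz/ and /oʊz/ are the same ending sound, so the words rhyme.

Yes


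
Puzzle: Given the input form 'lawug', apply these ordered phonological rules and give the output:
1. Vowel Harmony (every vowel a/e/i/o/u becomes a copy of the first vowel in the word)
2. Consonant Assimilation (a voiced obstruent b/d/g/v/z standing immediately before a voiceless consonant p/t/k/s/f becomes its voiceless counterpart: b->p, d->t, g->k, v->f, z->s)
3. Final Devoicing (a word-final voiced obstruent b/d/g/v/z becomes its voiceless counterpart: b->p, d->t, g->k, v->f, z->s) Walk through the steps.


Starting form: 'lawug'
Rule 1: Vowel Harmony: all vowels become 'a' (matching first vowel). 'lawug' -> 'lawag'
Rule 2: Consonant Assimilation: no voiced obstruent (b/d/g/v/z) stands immediately before a voiceless consonant (p/t/k/s/f). No change.
Rule 3: Final Devoicing: word-final voiced obstruent 'g' becomes voiceless 'k'. 'lawag' -> 'lawak'
Final form: 'lawak'

lawak


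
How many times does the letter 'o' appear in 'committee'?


Letter 'o' in 'committee': found at position(s) 2 = 1 occurrence(s).

1


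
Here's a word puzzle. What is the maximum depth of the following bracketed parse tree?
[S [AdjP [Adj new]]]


Count bracket nesting levels:
'[' at pos 0: depth = 1
'[' at pos 3: depth = 2
'[' at pos 9: depth = 3
Maximum depth reached: 3

3


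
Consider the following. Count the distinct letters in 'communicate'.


Unique letters in 'communicate': {a, c, e, i, m, n, o, t, u} = 9 distinct letters.

9


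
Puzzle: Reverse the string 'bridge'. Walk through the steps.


Reverse 'bridge' character by character: 'egdirb'.

egdirb


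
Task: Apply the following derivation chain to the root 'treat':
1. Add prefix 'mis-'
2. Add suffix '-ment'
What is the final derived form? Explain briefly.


Step 1: Add prefix 'mis-' to 'treat' = 'mistreat'
Step 2: Add suffix '-ment' to 'mistreat' = 'mistreatment'

mistreatment


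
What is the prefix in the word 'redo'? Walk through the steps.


The word 'redo' = 're' (prefix) + 'do' (root). The prefix is 're'.

re


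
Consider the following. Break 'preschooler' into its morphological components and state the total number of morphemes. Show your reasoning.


Step 1: Identify prefix: 'pre' (meaning: before)
Step 2: Identify root: 'school'
Step 3: Identify suffix(es): 'er'
Decomposition: pre- (prefix: before) + school (root) + -er (suffix: one who)
Total morphemes: 3

3 morphemes (pre- (prefix: before) + school (root) + -er (suffix: one who))


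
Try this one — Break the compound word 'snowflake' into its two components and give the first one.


Split 'snowflake' into 'snow' + 'flake'. The first part is 'snow'.

snow


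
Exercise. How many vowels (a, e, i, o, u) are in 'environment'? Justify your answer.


Vowels in 'environment': e, i, o, e = 4 vowels.

4


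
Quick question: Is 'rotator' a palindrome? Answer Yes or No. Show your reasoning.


Forward: 'rotator'
Reversed: 'rotator'
They are identical.

Yes


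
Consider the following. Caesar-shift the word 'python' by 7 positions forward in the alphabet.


Shift each letter by 7: p -> w, y -> f, t -> a, h -> o, o -> v, n -> u. Result: 'wfaovu'.

wfaovu


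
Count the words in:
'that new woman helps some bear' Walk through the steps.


Split into words: that | new | woman | helps | some | bear = 6 words.

6


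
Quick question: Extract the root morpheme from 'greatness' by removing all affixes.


Remove suffix '-ness' from 'greatness' to get root 'great'.

great


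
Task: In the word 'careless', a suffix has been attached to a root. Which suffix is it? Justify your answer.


The word 'careless' = 'care' (root) + '-less' (suffix). The suffix is '-less'.

less


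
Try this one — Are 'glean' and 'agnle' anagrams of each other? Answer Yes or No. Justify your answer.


Sorted letters of 'glean': 'aegln'
Sorted letters of 'agnle': 'aegln'
They match.

Yes


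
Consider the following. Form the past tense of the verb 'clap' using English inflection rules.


Apply rule: Double final consonant and add -ed. 'clap' becomes 'clapped'.

clapped


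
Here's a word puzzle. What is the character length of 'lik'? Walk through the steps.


Spell out 'lik' and number each letter: l(1), i(2), k(3). Total: 3 letters.

3


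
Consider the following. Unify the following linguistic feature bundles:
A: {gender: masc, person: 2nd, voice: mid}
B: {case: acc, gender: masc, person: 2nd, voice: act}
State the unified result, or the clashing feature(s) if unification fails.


Compare features:
case: A=_ vs B=acc -> unified: acc
gender: A=masc vs B=masc -> unified: masc
person: A=2nd vs B=2nd -> unified: 2nd
voice: A=mid vs B=act -> CLASH
Clash detected on feature 'voice' (mid vs act); unification fails.

CLASH on 'voice' (mid vs act)


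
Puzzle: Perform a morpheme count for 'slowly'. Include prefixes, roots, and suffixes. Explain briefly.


Decomposition: slow (root) + -ly (suffix) = 2 morpheme(s)

2 morphemes


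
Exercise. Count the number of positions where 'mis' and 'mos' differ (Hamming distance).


Alignment:
Position 1: 'm' vs 'm' = match
Position 2: 'i' vs 'o' = DIFFER
Position 3: 's' vs 's' = match
Total differences: 1

1


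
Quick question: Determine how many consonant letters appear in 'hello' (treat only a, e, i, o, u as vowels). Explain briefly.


Consonants in 'hello': h, l, l = 3 consonants.

3


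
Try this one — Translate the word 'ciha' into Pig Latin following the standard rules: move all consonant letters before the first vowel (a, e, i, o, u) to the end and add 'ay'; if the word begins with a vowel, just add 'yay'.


'ciha': move consonant cluster 'c' to end and add 'ay': 'ihacay'.

ihacay


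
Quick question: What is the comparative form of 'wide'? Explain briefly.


Apply comparative formation (ends in e: add -r): 'wide' -> 'wider'.

wider


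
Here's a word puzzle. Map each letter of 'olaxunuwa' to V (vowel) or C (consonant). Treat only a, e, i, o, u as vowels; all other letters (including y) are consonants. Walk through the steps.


Letter mapping: o = V, l = C, a = V, x = C, u = V, n = C, u = V, w = C, a = V.

VCVCVCVCV


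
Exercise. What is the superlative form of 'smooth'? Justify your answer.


Apply superlative formation (add -est): 'smooth' -> 'smoothest'.

smoothest


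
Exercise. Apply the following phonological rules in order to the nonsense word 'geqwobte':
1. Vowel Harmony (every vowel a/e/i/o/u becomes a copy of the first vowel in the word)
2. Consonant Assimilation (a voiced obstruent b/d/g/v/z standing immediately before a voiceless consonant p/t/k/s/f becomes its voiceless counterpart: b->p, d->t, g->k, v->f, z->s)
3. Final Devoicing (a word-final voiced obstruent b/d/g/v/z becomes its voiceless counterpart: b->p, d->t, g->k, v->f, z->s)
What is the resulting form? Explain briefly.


Starting form: 'geqwobte'
Rule 1: Vowel Harmony: all vowels become 'e' (matching first vowel). 'geqwobte' -> 'geqwebte'
Rule 2: Consonant Assimilation: voiced obstruent before voiceless consonant becomes voiceless ('bt' -> 'pt'). 'geqwebte' -> 'geqwepte'
Rule 3: Final Devoicing: the word ends in the vowel 'e', not a consonant. No change.
Final form: 'geqwepte'

geqwepte


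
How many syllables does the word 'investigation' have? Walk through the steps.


Break 'investigation' into syllables: in-ves-ti-ga-tion -> in | ves | ti | ga | tion = 5 syllables

5 syllables


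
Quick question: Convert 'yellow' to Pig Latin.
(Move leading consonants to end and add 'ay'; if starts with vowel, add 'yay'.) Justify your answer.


'yellow': move consonant cluster 'y' to end and add 'ay': 'ellowyay'.

ellowyay


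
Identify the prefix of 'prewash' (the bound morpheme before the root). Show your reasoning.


The word 'prewash' = 'pre' (prefix) + 'wash' (root). The prefix is 'pre'.

pre


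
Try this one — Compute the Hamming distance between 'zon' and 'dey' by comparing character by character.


Alignment:
Position 1: 'z' vs 'd' = DIFFER
Position 2: 'o' vs 'e' = DIFFER
Position 3: 'n' vs 'y' = DIFFER
Total differences: 3

3


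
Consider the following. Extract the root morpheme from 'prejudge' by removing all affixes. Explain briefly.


Remove prefix 'pre' from 'prejudge' to get root 'judge'.

judge


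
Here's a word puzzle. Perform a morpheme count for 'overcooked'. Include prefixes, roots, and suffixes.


Decomposition: over- (prefix) + cook (root) + -ed (suffix) = 3 morpheme(s)

3 morphemes


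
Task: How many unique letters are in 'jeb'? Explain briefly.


Unique letters in 'jeb': {b, e, j} = 3 distinct letters.

3


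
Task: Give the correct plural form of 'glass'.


Apply rule: Add -es (sibilant/fricative ending). 'glass' becomes 'glasses'.

glasses


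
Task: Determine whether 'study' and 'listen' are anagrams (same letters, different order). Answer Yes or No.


Sorted letters of 'study': 'dstuy'
Sorted letters of 'listen': 'eilnst'
They do not match.

No


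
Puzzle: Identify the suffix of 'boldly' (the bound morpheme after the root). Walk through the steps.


The word 'boldly' = 'bold' (root) + '-ly' (suffix). The suffix is '-ly'.

ly


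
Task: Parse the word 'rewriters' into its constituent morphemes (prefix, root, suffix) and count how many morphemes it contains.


Step 1: Identify prefix: 're' (meaning: again)
Step 2: Identify root: 'write'
Step 3: Identify suffix(es): 'er, s'
Decomposition: re- (prefix: again) + write (root) + -er (suffix: one who) + -s (plural)
Total morphemes: 4

4 morphemes (re- (prefix: again) + write (root) + -er (suffix: one who) + -s (plural))


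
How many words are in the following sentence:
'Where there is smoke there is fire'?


Split into words: Where | there | is | smoke | there | is | fire = 7 words.

7


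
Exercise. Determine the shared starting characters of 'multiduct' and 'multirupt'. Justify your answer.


Compare from the start: 5 characters match: 'multi'. Mismatch at position 6: 'd' vs 'r'.

multi


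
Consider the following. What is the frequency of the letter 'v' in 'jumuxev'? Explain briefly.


Letter 'v' in 'jumuxev': found at position(s) 7 = 1 occurrence(s).

1


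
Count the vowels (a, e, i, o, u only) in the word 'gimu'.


Vowels in 'gimu': i, u = 2 vowels.

2


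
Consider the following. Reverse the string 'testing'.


Reverse 'testing' character by character: 'gnitset'.

gnitset


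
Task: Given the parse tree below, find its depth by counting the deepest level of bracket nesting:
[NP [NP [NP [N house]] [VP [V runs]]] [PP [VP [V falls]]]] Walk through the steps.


Count bracket nesting levels:
'[' at pos 0: depth = 1
'[' at pos 4: depth = 2
'[' at pos 8: depth = 3
'[' at pos 12: depth = 4
'[' at pos 23: depth = 3
'[' at pos 27: depth = 4
'[' at pos 38: depth = 2
'[' at pos 42: depth = 3
'[' at pos 46: depth = 4
Maximum depth reached: 4

4


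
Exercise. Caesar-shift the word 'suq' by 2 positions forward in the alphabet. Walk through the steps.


Shift each letter by 2: s -> u, u -> w, q -> s. Result: 'uws'.

uws


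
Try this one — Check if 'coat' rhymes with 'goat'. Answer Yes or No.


Rime (stressed vowel + following sounds) of 'coat': -oat = /oʊt/
Rime of 'goat': -oat = /oʊt/
/oʊt/ and /oʊt/ are the same ending sound, so the words rhyme.

Yes


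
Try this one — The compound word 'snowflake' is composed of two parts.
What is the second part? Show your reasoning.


Split 'snowflake' into 'snow' + 'flake'. The second part is 'flake'.

flake


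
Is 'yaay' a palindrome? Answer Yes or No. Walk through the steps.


Forward: 'yaay'
Reversed: 'yaay'
They are identical.

Yes


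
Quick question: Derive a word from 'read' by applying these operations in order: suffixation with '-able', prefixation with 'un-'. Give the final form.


Step 1: Add suffix '-able' to 'read' = 'readable'
Step 2: Add prefix 'un-' to 'readable' = 'unreadable'

unreadable


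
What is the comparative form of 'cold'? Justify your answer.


Apply comparative formation (add -er): 'cold' -> 'colder'.

colder


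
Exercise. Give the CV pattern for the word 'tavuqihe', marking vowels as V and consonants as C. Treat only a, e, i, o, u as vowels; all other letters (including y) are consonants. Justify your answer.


Letter mapping: t = C, a = V, v = C, u = V, q = C, i = V, h = C, e = V.

CVCVCVCV


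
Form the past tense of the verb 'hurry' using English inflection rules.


Apply rule: Change -y to -ied. 'hurry' becomes 'hurried'.

hurried


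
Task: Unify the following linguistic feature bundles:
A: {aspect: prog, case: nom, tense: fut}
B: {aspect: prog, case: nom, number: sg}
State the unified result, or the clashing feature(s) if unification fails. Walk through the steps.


Compare features:
aspect: A=prog vs B=prog -> unified: prog
case: A=nom vs B=nom -> unified: nom
number: A=_ vs B=sg -> unified: sg
tense: A=fut vs B=_ -> unified: fut
No clashes found.

Unified: {aspect: prog, case: nom, number: sg, tense: fut}


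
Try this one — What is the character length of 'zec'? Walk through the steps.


Spell out 'zec' and number each letter: z(1), e(2), c(3). Total: 3 letters.

3


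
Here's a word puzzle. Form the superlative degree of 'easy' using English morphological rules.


Apply superlative formation (consonant + y: change y to i, add -est): 'easy' -> 'easiest'.

easiest


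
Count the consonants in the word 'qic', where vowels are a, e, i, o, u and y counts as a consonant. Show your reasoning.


Consonants in 'qic': q, c = 2 consonants.

2


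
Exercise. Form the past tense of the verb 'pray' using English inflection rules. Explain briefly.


Apply rule: Add -ed. 'pray' becomes 'prayed'.

prayed


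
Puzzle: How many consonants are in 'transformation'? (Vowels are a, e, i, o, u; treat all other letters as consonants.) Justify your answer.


Consonants in 'transformation': t, r, n, s, f, r, m, t, n = 9 consonants.

9


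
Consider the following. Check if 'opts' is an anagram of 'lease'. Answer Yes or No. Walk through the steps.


Sorted letters of 'opts': 'opst'
Sorted letters of 'lease': 'aeels'
They do not match.

No


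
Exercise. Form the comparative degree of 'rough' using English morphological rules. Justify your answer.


Apply comparative formation (add -er): 'rough' -> 'rougher'.

rougher


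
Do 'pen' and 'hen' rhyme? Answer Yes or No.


Rime (stressed vowel + following sounds) of 'pen': -en = /ɛn/
Rime of 'hen': -en = /ɛn/
/ɛn/ and /ɛn/ are the same ending sound, so the words rhyme.

Yes


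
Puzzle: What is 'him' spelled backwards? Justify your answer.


Reverse 'him' character by character: 'mih'.

mih


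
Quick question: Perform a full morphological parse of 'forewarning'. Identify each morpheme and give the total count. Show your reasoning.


Step 1: Identify prefix: 'fore' (meaning: before/front)
Step 2: Identify root: 'warn'
Step 3: Identify suffix(es): 'ing'
Decomposition: fore- (prefix: before/front) + warn (root) + -ing (suffix: ongoing action)
Total morphemes: 3

3 morphemes (fore- (prefix: before/front) + warn (root) + -ing (suffix: ongoing action))


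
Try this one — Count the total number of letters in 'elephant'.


Spell out 'elephant' and number each letter: e(1), l(2), e(3), p(4), h(5), a(6), n(7), t(8). Total: 8 letters.

8


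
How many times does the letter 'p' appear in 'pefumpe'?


Letter 'p' in 'pefumpe': found at position(s) 1, 6 = 2 occurrence(s).

2


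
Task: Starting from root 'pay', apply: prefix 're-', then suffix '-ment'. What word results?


Step 1: Add prefix 're-' to 'pay' = 'repay'
Step 2: Add suffix '-ment' to 'repay' = 'repayment'

repayment


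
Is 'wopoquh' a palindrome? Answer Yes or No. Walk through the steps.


Forward: 'wopoquh'
Reversed: 'huqopow'
They differ.

No


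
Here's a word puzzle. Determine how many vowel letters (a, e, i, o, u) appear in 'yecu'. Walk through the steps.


Vowels in 'yecu': e, u = 2 vowels.

2


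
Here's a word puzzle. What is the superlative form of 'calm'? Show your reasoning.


Apply superlative formation (add -est): 'calm' -> 'calmest'.

calmest


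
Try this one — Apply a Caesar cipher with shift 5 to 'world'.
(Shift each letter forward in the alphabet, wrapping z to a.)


Shift each letter by 5: w -> b, o -> t, r -> w, l -> q, d -> i. Result: 'btwqi'.

btwqi


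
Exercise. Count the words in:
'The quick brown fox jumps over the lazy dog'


Split into words: The | quick | brown | fox | jumps | over | the | lazy | dog = 9 words.

9


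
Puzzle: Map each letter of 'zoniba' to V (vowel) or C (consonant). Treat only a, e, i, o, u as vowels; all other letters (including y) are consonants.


Letter mapping: z = C, o = V, n = C, i = V, b = C, a = V.

CVCVCV


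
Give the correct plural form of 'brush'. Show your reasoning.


Apply rule: Add -es (sibilant/fricative ending). 'brush' becomes 'brushes'.

brushes


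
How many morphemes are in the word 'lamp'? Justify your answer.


Decomposition: lamp (free morpheme) = 1 morpheme(s)

1 morphemes


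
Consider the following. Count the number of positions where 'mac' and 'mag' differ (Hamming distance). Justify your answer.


Alignment:
Position 1: 'm' vs 'm' = match
Position 2: 'a' vs 'a' = match
Position 3: 'c' vs 'g' = DIFFER
Total differences: 1

1


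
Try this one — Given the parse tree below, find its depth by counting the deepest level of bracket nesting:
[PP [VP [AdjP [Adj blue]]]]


Count bracket nesting levels:
'[' at pos 0: depth = 1
'[' at pos 4: depth = 2
'[' at pos 8: depth = 3
'[' at pos 14: depth = 4
Maximum depth reached: 4

4


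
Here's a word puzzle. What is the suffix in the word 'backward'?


The word 'backward' = 'back' (root) + '-ward' (suffix). The suffix is '-ward'.

ward


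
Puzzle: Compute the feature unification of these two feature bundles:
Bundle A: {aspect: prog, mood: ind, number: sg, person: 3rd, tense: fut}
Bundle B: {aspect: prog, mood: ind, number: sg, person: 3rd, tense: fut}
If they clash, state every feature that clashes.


Compare features:
aspect: A=prog vs B=prog -> unified: prog
mood: A=ind vs B=ind -> unified: ind
number: A=sg vs B=sg -> unified: sg
person: A=3rd vs B=3rd -> unified: 3rd
tense: A=fut vs B=fut -> unified: fut
No clashes found.

Unified: {aspect: prog, mood: ind, number: sg, person: 3rd, tense: fut}


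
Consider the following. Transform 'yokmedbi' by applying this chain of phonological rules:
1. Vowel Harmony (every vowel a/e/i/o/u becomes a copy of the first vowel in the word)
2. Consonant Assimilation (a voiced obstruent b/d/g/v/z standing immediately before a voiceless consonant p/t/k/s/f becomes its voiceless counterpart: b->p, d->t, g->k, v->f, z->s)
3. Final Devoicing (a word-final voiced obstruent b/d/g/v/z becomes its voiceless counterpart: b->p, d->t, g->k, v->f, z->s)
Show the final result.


Starting form: 'yokmedbi'
Rule 1: Vowel Harmony: all vowels become 'o' (matching first vowel). 'yokmedbi' -> 'yokmodbo'
Rule 2: Consonant Assimilation: no voiced obstruent (b/d/g/v/z) stands immediately before a voiceless consonant (p/t/k/s/f). No change.
Rule 3: Final Devoicing: the word ends in the vowel 'o', not a consonant. No change.
Final form: 'yokmodbo'

yokmodbo


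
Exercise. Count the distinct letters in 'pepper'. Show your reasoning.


Unique letters in 'pepper': {e, p, r} = 3 distinct letters.

3


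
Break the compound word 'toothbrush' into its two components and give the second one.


Split 'toothbrush' into 'tooth' + 'brush'. The second part is 'brush'.

brush


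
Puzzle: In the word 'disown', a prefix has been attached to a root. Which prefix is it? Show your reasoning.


The word 'disown' = 'dis' (prefix) + 'own' (root). The prefix is 'dis'.

dis


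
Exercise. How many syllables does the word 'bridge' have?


Break 'bridge' into syllables: bridge -> bridge = 1 syllable

1 syllable


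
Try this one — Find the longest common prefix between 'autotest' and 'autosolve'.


Compare from the start: 4 characters match: 'auto'. Mismatch at position 5: 't' vs 's'.

auto


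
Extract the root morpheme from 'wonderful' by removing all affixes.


Remove suffix '-ful' from 'wonderful' to get root 'wonder'.

wonder


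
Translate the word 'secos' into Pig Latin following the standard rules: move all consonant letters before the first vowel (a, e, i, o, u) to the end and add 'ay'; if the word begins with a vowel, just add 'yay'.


'secos': move consonant cluster 's' to end and add 'ay': 'ecossay'.

ecossay


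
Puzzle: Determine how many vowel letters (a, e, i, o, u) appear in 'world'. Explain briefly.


Vowels in 'world': o = 1 vowels.

1


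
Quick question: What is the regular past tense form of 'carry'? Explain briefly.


Apply rule: Change -y to -ied. 'carry' becomes 'carried'.

carried


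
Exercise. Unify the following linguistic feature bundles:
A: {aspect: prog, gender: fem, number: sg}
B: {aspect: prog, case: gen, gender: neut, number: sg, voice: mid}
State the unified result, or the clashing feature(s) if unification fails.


Compare features:
aspect: A=prog vs B=prog -> unified: prog
case: A=_ vs B=gen -> unified: gen
gender: A=fem vs B=neut -> CLASH
number: A=sg vs B=sg -> unified: sg
voice: A=_ vs B=mid -> unified: mid
Clash detected on feature 'gender' (fem vs neut); unification fails.

CLASH on 'gender' (fem vs neut)


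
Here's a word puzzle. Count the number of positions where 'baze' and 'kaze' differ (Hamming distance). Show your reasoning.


Alignment:
Position 1: 'b' vs 'k' = DIFFER
Position 2: 'a' vs 'a' = match
Position 3: 'z' vs 'z' = match
Position 4: 'e' vs 'e' = match
Total differences: 1

1


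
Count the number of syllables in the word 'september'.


Break 'september' into syllables: sep-tem-ber -> sep | tem | ber = 3 syllables

3 syllables


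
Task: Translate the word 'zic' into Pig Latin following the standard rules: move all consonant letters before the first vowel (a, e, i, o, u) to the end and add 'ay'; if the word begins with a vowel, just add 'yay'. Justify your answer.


'zic': move consonant cluster 'z' to end and add 'ay': 'iczay'.

iczay


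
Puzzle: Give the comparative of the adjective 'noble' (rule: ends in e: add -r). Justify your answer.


Apply comparative formation (ends in e: add -r): 'noble' -> 'nobler'.

nobler


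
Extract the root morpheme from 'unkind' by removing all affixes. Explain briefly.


Remove prefix 'un' from 'unkind' to get root 'kind'.

kind


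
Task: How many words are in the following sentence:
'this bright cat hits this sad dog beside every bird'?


Split into words: this | bright | cat | hits | this | sad | dog | beside | every | bird = 10 words.

10


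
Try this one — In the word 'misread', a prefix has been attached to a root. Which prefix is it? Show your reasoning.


The word 'misread' = 'mis' (prefix) + 'read' (root). The prefix is 'mis'.

mis


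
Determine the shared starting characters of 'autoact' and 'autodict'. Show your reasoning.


Compare from the start: 4 characters match: 'auto'. Mismatch at position 5: 'a' vs 'd'.

auto


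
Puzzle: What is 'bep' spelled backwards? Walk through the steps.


Reverse 'bep' character by character: 'peb'.

peb


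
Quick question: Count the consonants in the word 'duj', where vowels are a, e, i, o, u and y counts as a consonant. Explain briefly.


Consonants in 'duj': d, j = 2 consonants.

2


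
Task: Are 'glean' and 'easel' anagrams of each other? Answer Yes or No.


Sorted letters of 'glean': 'aegln'
Sorted letters of 'easel': 'aeels'
They do not match.

No


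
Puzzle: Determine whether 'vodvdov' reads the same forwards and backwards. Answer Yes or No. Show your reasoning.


Forward: 'vodvdov'
Reversed: 'vodvdov'
They are identical.

Yes


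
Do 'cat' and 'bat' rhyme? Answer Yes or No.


Rime (stressed vowel + following sounds) of 'cat': -at = /æt/
Rime of 'bat': -at = /æt/
/æt/ and /æt/ are the same ending sound, so the words rhyme.

Yes


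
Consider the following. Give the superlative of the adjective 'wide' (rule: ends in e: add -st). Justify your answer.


Apply superlative formation (ends in e: add -st): 'wide' -> 'widest'.

widest


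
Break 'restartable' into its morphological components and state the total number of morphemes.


Step 1: Identify prefix: 're' (meaning: again)
Step 2: Identify root: 'start'
Step 3: Identify suffix(es): 'able'
Decomposition: re- (prefix: again) + start (root) + -able (suffix: capable of)
Total morphemes: 3

3 morphemes (re- (prefix: again) + start (root) + -able (suffix: capable of))


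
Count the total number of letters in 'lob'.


Spell out 'lob' and number each letter: l(1), o(2), b(3). Total: 3 letters.

3


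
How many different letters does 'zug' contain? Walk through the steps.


Unique letters in 'zug': {g, u, z} = 3 distinct letters.

3


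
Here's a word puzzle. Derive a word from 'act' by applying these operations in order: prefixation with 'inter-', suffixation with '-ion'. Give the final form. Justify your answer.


Step 1: Add prefix 'inter-' to 'act' = 'interact'
Step 2: Add suffix '-ion' to 'interact' = 'interaction'

interaction


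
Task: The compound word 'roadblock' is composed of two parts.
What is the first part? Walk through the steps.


Split 'roadblock' into 'road' + 'block'. The first part is 'road'.

road


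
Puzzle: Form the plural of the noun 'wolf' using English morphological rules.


Apply rule: Change -f to -ves. 'wolf' becomes 'wolves'.

wolves


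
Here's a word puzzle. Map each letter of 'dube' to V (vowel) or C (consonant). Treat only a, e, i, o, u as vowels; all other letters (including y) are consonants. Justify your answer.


Letter mapping: d = C, u = V, b = C, e = V.

CVCV


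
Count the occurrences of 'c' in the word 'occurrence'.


Letter 'c' in 'occurrence': found at position(s) 2, 3, 9 = 3 occurrence(s).

3


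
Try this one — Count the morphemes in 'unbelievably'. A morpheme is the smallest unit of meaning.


Decomposition: un- (prefix) + believe (root) + -able (suffix) + -ly (suffix) = 4 morpheme(s)

4 morphemes


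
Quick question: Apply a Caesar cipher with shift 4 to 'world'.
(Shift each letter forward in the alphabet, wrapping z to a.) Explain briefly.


Shift each letter by 4: w -> a, o -> s, r -> v, l -> p, d -> h. Result: 'asvph'.

asvph


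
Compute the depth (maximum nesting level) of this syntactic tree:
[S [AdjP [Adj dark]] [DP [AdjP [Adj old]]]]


Count bracket nesting levels:
'[' at pos 0: depth = 1
'[' at pos 3: depth = 2
'[' at pos 9: depth = 3
'[' at pos 21: depth = 2
'[' at pos 25: depth = 3
'[' at pos 31: depth = 4
Maximum depth reached: 4

4


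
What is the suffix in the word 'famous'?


The word 'famous' = 'fame' (root) + '-ous' (suffix). The suffix is '-ous'.

ous


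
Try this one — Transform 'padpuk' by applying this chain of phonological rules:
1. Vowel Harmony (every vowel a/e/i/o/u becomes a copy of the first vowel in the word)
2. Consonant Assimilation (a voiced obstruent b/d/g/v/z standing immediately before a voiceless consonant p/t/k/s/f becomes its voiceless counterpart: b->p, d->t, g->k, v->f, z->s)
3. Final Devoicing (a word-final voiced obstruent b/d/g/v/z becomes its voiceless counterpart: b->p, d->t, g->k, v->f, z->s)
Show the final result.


Starting form: 'padpuk'
Rule 1: Vowel Harmony: all vowels become 'a' (matching first vowel). 'padpuk' -> 'padpak'
Rule 2: Consonant Assimilation: voiced obstruent before voiceless consonant becomes voiceless ('dp' -> 'tp'). 'padpak' -> 'patpak'
Rule 3: Final Devoicing: final consonant 'k' is not one of the voiced obstruents b/d/g/v/z. No change.
Final form: 'patpak'

patpak


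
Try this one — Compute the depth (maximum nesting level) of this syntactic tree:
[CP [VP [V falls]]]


Count bracket nesting levels:
'[' at pos 0: depth = 1
'[' at pos 4: depth = 2
'[' at pos 8: depth = 3
Maximum depth reached: 3

3


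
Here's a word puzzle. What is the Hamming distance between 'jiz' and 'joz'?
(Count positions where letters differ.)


Alignment:
Position 1: 'j' vs 'j' = match
Position 2: 'i' vs 'o' = DIFFER
Position 3: 'z' vs 'z' = match
Total differences: 1

1


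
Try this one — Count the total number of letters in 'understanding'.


Spell out 'understanding' and number each letter: u(1), n(2), d(3), e(4), r(5), s(6), t(7), a(8), n(9), d(10), i(11), n(12), g(13). Total: 13 letters.

13


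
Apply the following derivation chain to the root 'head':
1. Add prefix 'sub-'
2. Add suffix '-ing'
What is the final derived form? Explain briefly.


Step 1: Add prefix 'sub-' to 'head' = 'subhead'
Step 2: Add suffix '-ing' to 'subhead' = 'subheading'

subheading


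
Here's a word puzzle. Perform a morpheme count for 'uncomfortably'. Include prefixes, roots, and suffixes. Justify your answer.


Decomposition: un- (prefix) + comfort (root) + -able (suffix) + -ly (suffix) = 4 morpheme(s)

4 morphemes


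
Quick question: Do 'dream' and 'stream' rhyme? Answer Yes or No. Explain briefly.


Rime (stressed vowel + following sounds) of 'dream': -eam = /iːm/
Rime of 'stream': -eam = /iːm/
/iːm/ and /iːm/ are the same ending sound, so the words rhyme.

Yes


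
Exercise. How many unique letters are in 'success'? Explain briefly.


Unique letters in 'success': {c, e, s, u} = 4 distinct letters.

4


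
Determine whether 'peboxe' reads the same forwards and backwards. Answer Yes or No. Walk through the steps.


Forward: 'peboxe'
Reversed: 'exobep'
They differ.

No


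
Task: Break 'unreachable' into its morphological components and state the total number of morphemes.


Step 1: Identify prefix: 'un' (meaning: not/reverse)
Step 2: Identify root: 'reach'
Step 3: Identify suffix(es): 'able'
Decomposition: un- (prefix: not/reverse) + reach (root) + -able (suffix: capable of)
Total morphemes: 3

3 morphemes (un- (prefix: not/reverse) + reach (root) + -able (suffix: capable of))


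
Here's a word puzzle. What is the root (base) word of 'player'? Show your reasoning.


Remove suffix '-er' from 'player' to get root 'play'.

play


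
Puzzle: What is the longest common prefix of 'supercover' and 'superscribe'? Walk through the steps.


Compare from the start: 5 characters match: 'super'. Mismatch at position 6: 'c' vs 's'.

super


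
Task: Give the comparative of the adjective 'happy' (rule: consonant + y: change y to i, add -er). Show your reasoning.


Apply comparative formation (consonant + y: change y to i, add -er): 'happy' -> 'happier'.

happier


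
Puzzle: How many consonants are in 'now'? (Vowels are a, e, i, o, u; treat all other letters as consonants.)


Consonants in 'now': n, w = 2 consonants.

2


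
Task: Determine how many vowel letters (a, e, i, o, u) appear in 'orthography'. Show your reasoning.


Vowels in 'orthography': o, o, a = 3 vowels.

3


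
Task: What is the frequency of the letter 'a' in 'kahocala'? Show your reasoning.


Letter 'a' in 'kahocala': found at position(s) 2, 6, 8 = 3 occurrence(s).

3


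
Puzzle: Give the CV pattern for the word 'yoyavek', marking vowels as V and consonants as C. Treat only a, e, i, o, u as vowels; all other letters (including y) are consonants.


Letter mapping: y = C, o = V, y = C, a = V, v = C, e = V, k = C.

CVCVCVC


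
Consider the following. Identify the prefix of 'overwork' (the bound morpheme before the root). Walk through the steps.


The word 'overwork' = 'over' (prefix) + 'work' (root). The prefix is 'over'.

over


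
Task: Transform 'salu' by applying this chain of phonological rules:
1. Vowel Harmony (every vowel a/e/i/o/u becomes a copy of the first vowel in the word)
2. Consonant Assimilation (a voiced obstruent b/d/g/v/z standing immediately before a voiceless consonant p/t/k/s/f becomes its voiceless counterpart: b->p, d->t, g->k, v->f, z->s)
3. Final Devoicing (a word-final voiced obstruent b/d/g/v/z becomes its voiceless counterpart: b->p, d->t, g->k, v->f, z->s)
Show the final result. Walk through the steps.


Starting form: 'salu'
Rule 1: Vowel Harmony: all vowels become 'a' (matching first vowel). 'salu' -> 'sala'
Rule 2: Consonant Assimilation: no voiced obstruent (b/d/g/v/z) stands immediately before a voiceless consonant (p/t/k/s/f). No change.
Rule 3: Final Devoicing: the word ends in the vowel 'a', not a consonant. No change.
Final form: 'sala'

sala


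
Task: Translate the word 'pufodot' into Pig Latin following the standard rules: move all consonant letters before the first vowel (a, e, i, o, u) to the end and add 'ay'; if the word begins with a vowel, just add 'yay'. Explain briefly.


'pufodot': move consonant cluster 'p' to end and add 'ay': 'ufodotpay'.

ufodotpay


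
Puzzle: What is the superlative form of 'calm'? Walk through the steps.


Apply superlative formation (add -est): 'calm' -> 'calmest'.

calmest


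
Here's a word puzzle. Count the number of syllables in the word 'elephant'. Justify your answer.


Break 'elephant' into syllables: el-e-phant -> el | e | phant = 3 syllables

3 syllables


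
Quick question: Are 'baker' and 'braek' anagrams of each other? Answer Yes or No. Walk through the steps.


Sorted letters of 'baker': 'abekr'
Sorted letters of 'braek': 'abekr'
They match.

Yes


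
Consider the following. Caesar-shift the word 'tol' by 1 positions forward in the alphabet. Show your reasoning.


Shift each letter by 1: t -> u, o -> p, l -> m. Result: 'upm'.

upm


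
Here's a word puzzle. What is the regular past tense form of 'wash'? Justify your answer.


Apply rule: Add -ed. 'wash' becomes 'washed'.

washed


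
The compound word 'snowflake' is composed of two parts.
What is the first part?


Split 'snowflake' into 'snow' + 'flake'. The first part is 'snow'.

snow


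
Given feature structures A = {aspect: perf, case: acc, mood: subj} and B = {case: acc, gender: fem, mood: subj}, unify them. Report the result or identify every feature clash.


Compare features:
aspect: A=perf vs B=_ -> unified: perf
case: A=acc vs B=acc -> unified: acc
gender: A=_ vs B=fem -> unified: fem
mood: A=subj vs B=subj -> unified: subj
No clashes found.

Unified: {aspect: perf, case: acc, gender: fem, mood: subj}


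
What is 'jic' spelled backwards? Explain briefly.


Reverse 'jic' character by character: 'cij'.

cij


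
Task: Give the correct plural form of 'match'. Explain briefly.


Apply rule: Add -es (sibilant/fricative ending). 'match' becomes 'matches'.

matches


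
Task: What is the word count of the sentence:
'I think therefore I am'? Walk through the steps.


Split into words: I | think | therefore | I | am = 5 words.

5


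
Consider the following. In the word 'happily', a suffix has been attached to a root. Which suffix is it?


The word 'happily' = 'happy' (root) + '-ly' (suffix). The suffix is '-ly'.

ly


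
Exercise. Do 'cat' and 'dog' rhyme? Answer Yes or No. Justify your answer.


Rime (stressed vowel + following sounds) of 'cat': -at = /æt/
Rime of 'dog': -og = /ɒg/
/æt/ and /ɒg/ are different ending sounds, so the words do not rhyme.

No


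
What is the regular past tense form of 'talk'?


Apply rule: Add -ed. 'talk' becomes 'talked'.

talked
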